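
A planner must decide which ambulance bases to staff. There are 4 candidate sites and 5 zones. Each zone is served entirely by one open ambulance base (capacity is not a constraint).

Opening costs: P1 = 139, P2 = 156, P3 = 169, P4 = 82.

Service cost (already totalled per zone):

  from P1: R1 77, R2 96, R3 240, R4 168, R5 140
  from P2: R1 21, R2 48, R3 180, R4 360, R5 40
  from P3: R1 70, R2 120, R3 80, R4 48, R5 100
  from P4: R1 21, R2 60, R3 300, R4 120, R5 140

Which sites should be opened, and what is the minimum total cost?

Open P3 and P4; minimum total cost 560.

For any fixed open set, each zone goes to its cheapest open site; total = fixed + service.
{P3, P4}: R1→P4 21, R2→P4 60, R3→P3 80, R4→P3 48, R5→P3 100. Service 309; fixed 251; total 560.
{P2, P3}: service 237 + fixed 325 = 562
{P3}: service 418 + fixed 169 = 587
{P1, P2, P3, P4}: R1→P2 21, R2→P2 48, R3→P3 80, R4→P3 48, R5→P2 40. Service 237; fixed 546; total 783.
No other subset beats 560.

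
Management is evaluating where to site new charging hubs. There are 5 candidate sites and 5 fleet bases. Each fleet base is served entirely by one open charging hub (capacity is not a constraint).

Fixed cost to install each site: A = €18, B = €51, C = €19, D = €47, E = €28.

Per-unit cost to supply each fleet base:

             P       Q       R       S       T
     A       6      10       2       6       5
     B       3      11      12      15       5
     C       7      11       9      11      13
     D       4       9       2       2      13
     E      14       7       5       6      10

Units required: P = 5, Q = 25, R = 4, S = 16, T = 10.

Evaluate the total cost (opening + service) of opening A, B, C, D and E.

Total cost: 443

Each fleet base is assigned to its cheapest site among the open ones.
{A, B, C, D, E}: P→B 3·5=15, Q→E 7·25=175, R→A 2·4=8, S→D 2·16=32, T→A 5·10=50. Service 280; fixed 163; total 443.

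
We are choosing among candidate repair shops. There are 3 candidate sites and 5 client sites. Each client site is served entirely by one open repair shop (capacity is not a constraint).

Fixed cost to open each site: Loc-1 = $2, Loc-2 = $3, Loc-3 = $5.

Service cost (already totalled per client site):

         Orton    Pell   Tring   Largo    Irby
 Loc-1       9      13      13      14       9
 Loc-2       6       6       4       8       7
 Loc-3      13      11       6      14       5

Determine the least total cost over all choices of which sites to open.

For any fixed open set, each client site goes to its cheapest open site; total = fixed + service.
{Loc-2}: Orton→Loc-2 6, Pell→Loc-2 6, Tring→Loc-2 4, Largo→Loc-2 8, Irby→Loc-2 7. Service 31; fixed 3; total 34.
{Loc-1, Loc-2}: service 31 + fixed 5 = 36
{Loc-2, Loc-3}: service 29 + fixed 8 = 37
{Loc-1, Loc-2, Loc-3}: service 29 + fixed 10 = 39
No other subset beats 34.

Minimum total cost: 34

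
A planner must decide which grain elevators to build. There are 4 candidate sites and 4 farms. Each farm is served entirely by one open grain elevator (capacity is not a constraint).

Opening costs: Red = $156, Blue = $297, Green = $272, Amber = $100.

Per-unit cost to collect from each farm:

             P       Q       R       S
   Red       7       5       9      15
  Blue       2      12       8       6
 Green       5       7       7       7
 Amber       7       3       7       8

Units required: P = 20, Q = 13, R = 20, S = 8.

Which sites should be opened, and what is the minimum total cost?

For any fixed open set, each farm goes to its cheapest open site; total = fixed + service.
{Amber}: P→Amber 7·20=140, Q→Amber 3·13=39, R→Amber 7·20=140, S→Amber 8·8=64. Service 383; fixed 100; total 483.
{Red, Amber}: service 383 + fixed 256 = 639
{Green}: service 387 + fixed 272 = 659
{Red, Blue, Green, Amber}: P→Blue 2·20=40, Q→Amber 3·13=39, R→Green 7·20=140, S→Blue 6·8=48. Service 267; fixed 825; total 1092.
No other subset beats 483.

Open Amber only; minimum total cost 483.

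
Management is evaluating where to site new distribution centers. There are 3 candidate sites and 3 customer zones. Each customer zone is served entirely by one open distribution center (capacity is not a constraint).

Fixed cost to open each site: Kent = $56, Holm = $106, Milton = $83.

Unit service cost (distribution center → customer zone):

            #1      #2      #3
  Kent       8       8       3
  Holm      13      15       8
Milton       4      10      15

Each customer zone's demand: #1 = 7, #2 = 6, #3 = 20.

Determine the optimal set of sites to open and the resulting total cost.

For any fixed open set, each customer zone goes to its cheapest open site; total = fixed + service.
{Kent}: #1→Kent 8·7=56, #2→Kent 8·6=48, #3→Kent 3·20=60. Service 164; fixed 56; total 220.
{Kent, Milton}: service 136 + fixed 139 = 275
{Kent, Holm}: service 164 + fixed 162 = 326
{Kent, Holm, Milton}: #1→Milton 4·7=28, #2→Kent 8·6=48, #3→Kent 3·20=60. Service 136; fixed 245; total 381.
No other subset beats 220.

Open Kent only; minimum total cost 220.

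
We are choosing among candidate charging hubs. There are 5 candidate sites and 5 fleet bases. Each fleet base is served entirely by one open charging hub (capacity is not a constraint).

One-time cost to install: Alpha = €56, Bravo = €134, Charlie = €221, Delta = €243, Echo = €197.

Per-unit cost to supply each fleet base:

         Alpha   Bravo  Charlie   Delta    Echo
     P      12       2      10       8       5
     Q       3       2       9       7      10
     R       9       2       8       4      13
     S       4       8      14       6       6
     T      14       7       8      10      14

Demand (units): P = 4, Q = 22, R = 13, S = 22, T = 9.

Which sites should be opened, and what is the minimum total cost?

Open Alpha and Bravo; minimum total cost 419.

For any fixed open set, each fleet base goes to its cheapest open site; total = fixed + service.
{Alpha, Bravo}: P→Bravo 2·4=8, Q→Bravo 2·22=44, R→Bravo 2·13=26, S→Alpha 4·22=88, T→Bravo 7·9=63. Service 229; fixed 190; total 419.
{Bravo}: service 317 + fixed 134 = 451
{Alpha}: service 445 + fixed 56 = 501
{Alpha, Bravo, Charlie, Delta, Echo}: service 229 + fixed 851 = 1080
No other subset beats 419.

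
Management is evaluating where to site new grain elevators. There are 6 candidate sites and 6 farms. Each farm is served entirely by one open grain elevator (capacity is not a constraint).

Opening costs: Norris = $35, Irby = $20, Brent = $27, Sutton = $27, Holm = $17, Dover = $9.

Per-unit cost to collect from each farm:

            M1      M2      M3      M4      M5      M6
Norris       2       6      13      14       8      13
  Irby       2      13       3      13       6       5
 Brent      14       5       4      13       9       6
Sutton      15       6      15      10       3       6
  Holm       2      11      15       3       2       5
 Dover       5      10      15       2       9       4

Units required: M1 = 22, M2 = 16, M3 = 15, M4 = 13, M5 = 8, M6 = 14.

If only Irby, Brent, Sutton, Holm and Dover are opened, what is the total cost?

Total cost: 367

Each farm is assigned to its cheapest site among the open ones.
{Irby, Brent, Sutton, Holm, Dover}: M1→Irby 2·22=44, M2→Brent 5·16=80, M3→Irby 3·15=45, M4→Dover 2·13=26, M5→Holm 2·8=16, M6→Dover 4·14=56. Service 267; fixed 100; total 367.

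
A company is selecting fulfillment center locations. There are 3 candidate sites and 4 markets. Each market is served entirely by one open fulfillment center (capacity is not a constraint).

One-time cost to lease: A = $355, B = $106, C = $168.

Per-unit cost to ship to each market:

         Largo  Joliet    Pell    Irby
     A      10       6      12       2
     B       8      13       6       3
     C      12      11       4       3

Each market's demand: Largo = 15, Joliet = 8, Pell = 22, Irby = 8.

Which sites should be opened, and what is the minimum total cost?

Open B only; minimum total cost 486.

For any fixed open set, each market goes to its cheapest open site; total = fixed + service.
{B}: Largo→B 8·15=120, Joliet→B 13·8=104, Pell→B 6·22=132, Irby→B 3·8=24. Service 380; fixed 106; total 486.
{C}: service 380 + fixed 168 = 548
{B, C}: Largo→B 8·15=120, Joliet→C 11·8=88, Pell→C 4·22=88, Irby→B 3·8=24. Service 320; fixed 274; total 594.
{A, B, C}: Largo→B 8·15=120, Joliet→A 6·8=48, Pell→C 4·22=88, Irby→A 2·8=16. Service 272; fixed 629; total 901.
(All 7 nonempty subsets were checked; B only is lowest.)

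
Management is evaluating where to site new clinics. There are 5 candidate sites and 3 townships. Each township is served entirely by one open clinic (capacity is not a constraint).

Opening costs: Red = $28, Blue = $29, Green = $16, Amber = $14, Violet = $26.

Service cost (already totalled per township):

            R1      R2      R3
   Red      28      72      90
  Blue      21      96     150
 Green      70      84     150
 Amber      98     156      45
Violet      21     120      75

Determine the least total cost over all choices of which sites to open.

For any fixed open set, each township goes to its cheapest open site; total = fixed + service.
{Red, Amber}: R1→Red 28, R2→Red 72, R3→Amber 45. Service 145; fixed 42; total 187.
{Red, Green, Amber}: service 145 + fixed 58 = 203
{Blue, Amber}: R1→Blue 21, R2→Blue 96, R3→Amber 45. Service 162; fixed 43; total 205.
{Red, Blue, Green, Amber, Violet}: R1→Blue 21, R2→Red 72, R3→Amber 45. Service 138; fixed 113; total 251.
No other subset beats 187.

Minimum total cost: 187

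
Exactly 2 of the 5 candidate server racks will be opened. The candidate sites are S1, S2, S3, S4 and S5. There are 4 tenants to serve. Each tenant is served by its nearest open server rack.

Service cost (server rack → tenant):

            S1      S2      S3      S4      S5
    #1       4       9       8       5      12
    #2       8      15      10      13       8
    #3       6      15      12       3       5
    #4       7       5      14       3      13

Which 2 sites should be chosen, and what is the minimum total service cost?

Choose S1 and S4; total service cost 18.

With exactly 2 open, each tenant uses its cheapest among the chosen.
{S1, S4}: #1→S1 4, #2→S1 8, #3→S4 3, #4→S4 3. Service cost 18.
{S4, S5}: service cost 19
{S3, S4}: service cost 21
Among all 10 size-2 choices, {S1, S4} is lowest.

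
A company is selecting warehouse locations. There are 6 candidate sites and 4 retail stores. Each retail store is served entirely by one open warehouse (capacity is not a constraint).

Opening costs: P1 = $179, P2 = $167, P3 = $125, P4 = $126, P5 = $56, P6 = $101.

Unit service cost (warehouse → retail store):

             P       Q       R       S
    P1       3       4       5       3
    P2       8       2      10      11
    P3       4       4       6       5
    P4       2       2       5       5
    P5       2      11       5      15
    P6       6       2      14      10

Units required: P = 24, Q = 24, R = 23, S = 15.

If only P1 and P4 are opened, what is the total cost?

Total cost: 561

Each retail store is assigned to its cheapest site among the open ones.
{P1, P4}: P→P4 2·24=48, Q→P4 2·24=48, R→P1 5·23=115, S→P1 3·15=45. Service 256; fixed 305; total 561.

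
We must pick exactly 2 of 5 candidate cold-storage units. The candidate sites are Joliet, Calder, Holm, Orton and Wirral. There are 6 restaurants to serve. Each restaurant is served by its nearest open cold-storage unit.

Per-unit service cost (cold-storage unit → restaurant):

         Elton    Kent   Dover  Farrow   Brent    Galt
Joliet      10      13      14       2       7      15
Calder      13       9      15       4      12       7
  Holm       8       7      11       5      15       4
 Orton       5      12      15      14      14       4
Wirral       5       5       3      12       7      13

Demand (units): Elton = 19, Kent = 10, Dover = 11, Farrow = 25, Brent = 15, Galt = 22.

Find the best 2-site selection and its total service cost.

With exactly 2 open, each restaurant uses its cheapest among the chosen.
{Holm, Wirral}: Elton→Wirral 5·19=95, Kent→Wirral 5·10=50, Dover→Wirral 3·11=33, Farrow→Holm 5·25=125, Brent→Wirral 7·15=105, Galt→Holm 4·22=88. Service cost 496.
{Calder, Wirral}: service cost 537
{Joliet, Holm}: service cost 586
Among all 10 size-2 choices, {Holm, Wirral} is lowest.

Choose Holm and Wirral; total service cost 496.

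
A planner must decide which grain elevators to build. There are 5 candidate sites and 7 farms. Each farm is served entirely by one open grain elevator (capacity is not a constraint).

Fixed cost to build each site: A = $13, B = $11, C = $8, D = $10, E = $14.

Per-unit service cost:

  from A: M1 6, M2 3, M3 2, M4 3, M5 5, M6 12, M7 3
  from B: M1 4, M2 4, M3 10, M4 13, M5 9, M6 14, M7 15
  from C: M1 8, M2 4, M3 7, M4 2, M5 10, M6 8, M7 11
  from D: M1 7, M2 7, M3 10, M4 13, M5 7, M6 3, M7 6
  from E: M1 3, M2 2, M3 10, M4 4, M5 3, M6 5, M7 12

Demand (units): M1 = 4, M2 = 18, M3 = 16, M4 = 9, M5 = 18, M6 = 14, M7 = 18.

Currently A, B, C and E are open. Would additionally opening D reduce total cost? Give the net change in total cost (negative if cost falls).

Current service cost with {A, B, C, E}: 276.
Adding D: each farm re-picks its cheapest; new service cost 248, saving 28.
Extra fixed cost: 10. Net change = 10 − 28 = -18.
(Totals: 322 → 304.)

Yes — net change −18 (cost falls by 18).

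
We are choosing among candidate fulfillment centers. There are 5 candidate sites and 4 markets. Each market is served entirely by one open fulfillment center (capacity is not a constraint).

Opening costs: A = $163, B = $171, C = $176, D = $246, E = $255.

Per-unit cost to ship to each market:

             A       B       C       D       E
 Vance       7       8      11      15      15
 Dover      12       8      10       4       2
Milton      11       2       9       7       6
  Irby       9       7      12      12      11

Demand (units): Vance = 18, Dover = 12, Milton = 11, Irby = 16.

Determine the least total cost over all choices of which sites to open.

For any fixed open set, each market goes to its cheapest open site; total = fixed + service.
{B}: Vance→B 8·18=144, Dover→B 8·12=96, Milton→B 2·11=22, Irby→B 7·16=112. Service 374; fixed 171; total 545.
{A, B}: Vance→A 7·18=126, Dover→B 8·12=96, Milton→B 2·11=22, Irby→B 7·16=112. Service 356; fixed 334; total 690.
{A}: Vance→A 7·18=126, Dover→A 12·12=144, Milton→A 11·11=121, Irby→A 9·16=144. Service 535; fixed 163; total 698.
{A, B, C, D, E}: Vance→A 7·18=126, Dover→E 2·12=24, Milton→B 2·11=22, Irby→B 7·16=112. Service 284; fixed 1011; total 1295.
No other subset beats 545.

Minimum total cost: 545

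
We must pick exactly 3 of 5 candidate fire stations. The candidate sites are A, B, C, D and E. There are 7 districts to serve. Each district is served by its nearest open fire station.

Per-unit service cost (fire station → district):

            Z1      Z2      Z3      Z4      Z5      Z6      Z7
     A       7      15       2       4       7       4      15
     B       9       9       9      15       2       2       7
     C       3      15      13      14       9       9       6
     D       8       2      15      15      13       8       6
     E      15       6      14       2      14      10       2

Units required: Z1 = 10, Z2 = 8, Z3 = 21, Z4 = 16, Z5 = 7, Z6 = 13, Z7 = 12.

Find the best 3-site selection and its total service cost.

Choose A, B and E; total service cost 256.

With exactly 3 open, each district uses its cheapest among the chosen.
{A, B, E}: Z1→A 7·10=70, Z2→E 6·8=48, Z3→A 2·21=42, Z4→E 2·16=32, Z5→B 2·7=14, Z6→B 2·13=26, Z7→E 2·12=24. Service cost 256.
{A, C, E}: service cost 277
{A, D, E}: service cost 285
Among all 10 size-3 choices, {A, B, E} is lowest.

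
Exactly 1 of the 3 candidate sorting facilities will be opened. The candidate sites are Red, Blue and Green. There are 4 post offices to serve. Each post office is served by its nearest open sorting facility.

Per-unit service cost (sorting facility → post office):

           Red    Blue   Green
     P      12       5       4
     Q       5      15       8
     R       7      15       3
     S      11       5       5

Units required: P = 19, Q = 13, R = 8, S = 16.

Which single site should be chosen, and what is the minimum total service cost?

With exactly 1 open, each post office uses its cheapest among the chosen.
{Green}: P→Green 4·19=76, Q→Green 8·13=104, R→Green 3·8=24, S→Green 5·16=80. Service cost 284.
{Blue}: service cost 490
{Red}: service cost 525
Among all 3 size-1 choices, {Green} is lowest.

Choose Green only; total service cost 284.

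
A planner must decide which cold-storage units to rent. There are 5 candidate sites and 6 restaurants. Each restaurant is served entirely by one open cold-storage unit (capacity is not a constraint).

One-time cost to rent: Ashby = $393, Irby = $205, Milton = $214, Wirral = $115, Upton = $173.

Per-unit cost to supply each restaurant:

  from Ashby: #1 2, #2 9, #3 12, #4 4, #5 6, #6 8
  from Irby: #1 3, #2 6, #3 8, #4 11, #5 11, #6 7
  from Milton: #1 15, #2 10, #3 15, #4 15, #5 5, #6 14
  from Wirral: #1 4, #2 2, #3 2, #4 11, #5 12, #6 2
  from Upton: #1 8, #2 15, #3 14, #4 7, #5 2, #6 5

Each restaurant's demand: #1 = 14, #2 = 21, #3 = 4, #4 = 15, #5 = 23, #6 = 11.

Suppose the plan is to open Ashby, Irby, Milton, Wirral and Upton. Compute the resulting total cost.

Each restaurant is assigned to its cheapest site among the open ones.
{Ashby, Irby, Milton, Wirral, Upton}: #1→Ashby 2·14=28, #2→Wirral 2·21=42, #3→Wirral 2·4=8, #4→Ashby 4·15=60, #5→Upton 2·23=46, #6→Wirral 2·11=22. Service 206; fixed 1100; total 1306.

Total cost: 1306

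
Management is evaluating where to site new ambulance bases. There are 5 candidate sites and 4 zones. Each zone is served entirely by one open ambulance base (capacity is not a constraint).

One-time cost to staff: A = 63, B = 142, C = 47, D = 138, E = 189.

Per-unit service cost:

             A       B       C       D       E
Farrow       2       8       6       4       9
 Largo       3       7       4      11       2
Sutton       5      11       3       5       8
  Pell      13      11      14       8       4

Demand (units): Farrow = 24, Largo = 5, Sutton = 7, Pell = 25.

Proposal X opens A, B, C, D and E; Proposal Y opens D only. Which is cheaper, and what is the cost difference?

Proposal X: {A, B, C, D, E}: Farrow→A 2·24=48, Largo→E 2·5=10, Sutton→C 3·7=21, Pell→E 4·25=100. Service 179; fixed 579; total 758.
Proposal Y: {D}: Farrow→D 4·24=96, Largo→D 11·5=55, Sutton→D 5·7=35, Pell→D 8·25=200. Service 386; fixed 138; total 524.
Difference: |758 − 524| = 234.

Proposal Y is cheaper by 234.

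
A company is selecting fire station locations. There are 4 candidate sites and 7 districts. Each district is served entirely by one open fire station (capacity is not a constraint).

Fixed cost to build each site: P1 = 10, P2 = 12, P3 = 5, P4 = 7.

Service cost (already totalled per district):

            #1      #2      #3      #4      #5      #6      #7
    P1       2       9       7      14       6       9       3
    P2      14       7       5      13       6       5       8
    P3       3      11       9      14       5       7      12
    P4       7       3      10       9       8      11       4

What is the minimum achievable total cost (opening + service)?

For any fixed open set, each district goes to its cheapest open site; total = fixed + service.
{P3, P4}: #1→P3 3, #2→P4 3, #3→P3 9, #4→P4 9, #5→P3 5, #6→P3 7, #7→P4 4. Service 40; fixed 12; total 52.
{P1, P4}: #1→P1 2, #2→P4 3, #3→P1 7, #4→P4 9, #5→P1 6, #6→P1 9, #7→P1 3. Service 39; fixed 17; total 56.
{P1, P3, P4}: service 36 + fixed 22 = 58
{P1, P2, P3, P4}: #1→P1 2, #2→P4 3, #3→P2 5, #4→P4 9, #5→P3 5, #6→P2 5, #7→P1 3. Service 32; fixed 34; total 66.
No other subset beats 52.

Minimum total cost: 52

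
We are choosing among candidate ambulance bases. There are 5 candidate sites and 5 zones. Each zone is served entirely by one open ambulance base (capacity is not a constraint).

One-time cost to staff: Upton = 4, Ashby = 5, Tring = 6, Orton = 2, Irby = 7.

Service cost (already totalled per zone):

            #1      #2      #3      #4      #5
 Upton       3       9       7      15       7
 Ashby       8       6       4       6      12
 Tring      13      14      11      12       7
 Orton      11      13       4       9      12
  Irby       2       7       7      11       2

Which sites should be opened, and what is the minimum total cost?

For any fixed open set, each zone goes to its cheapest open site; total = fixed + service.
{Ashby, Irby}: #1→Irby 2, #2→Ashby 6, #3→Ashby 4, #4→Ashby 6, #5→Irby 2. Service 20; fixed 12; total 32.
{Orton, Irby}: service 24 + fixed 9 = 33
{Ashby, Orton, Irby}: service 20 + fixed 14 = 34
{Upton, Ashby, Tring, Orton, Irby}: #1→Irby 2, #2→Ashby 6, #3→Ashby 4, #4→Ashby 6, #5→Irby 2. Service 20; fixed 24; total 44.
No other subset beats 32.

Open Ashby and Irby; minimum total cost 32.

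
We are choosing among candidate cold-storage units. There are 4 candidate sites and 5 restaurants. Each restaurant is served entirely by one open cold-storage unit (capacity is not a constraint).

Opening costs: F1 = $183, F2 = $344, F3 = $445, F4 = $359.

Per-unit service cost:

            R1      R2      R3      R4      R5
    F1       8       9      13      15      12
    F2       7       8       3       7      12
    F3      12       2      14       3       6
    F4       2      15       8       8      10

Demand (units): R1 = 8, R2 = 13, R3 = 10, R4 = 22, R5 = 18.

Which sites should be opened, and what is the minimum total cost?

For any fixed open set, each restaurant goes to its cheapest open site; total = fixed + service.
{F3}: R1→F3 12·8=96, R2→F3 2·13=26, R3→F3 14·10=140, R4→F3 3·22=66, R5→F3 6·18=108. Service 436; fixed 445; total 881.
{F2}: service 560 + fixed 344 = 904
{F4}: R1→F4 2·8=16, R2→F4 15·13=195, R3→F4 8·10=80, R4→F4 8·22=176, R5→F4 10·18=180. Service 647; fixed 359; total 1006.
{F1, F2, F3, F4}: service 246 + fixed 1331 = 1577
(All 15 nonempty subsets were checked; F3 only is lowest.)

Open F3 only; minimum total cost 881.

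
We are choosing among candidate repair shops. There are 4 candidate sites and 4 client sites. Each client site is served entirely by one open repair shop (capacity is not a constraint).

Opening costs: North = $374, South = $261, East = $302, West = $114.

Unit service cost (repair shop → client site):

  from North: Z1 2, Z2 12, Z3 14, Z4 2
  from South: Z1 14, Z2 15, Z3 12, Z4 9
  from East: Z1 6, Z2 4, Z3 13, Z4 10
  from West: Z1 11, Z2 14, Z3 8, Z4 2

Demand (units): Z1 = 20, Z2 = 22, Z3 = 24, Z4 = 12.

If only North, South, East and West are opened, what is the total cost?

Total cost: 1395

Each client site is assigned to its cheapest site among the open ones.
{North, South, East, West}: Z1→North 2·20=40, Z2→East 4·22=88, Z3→West 8·24=192, Z4→North 2·12=24. Service 344; fixed 1051; total 1395.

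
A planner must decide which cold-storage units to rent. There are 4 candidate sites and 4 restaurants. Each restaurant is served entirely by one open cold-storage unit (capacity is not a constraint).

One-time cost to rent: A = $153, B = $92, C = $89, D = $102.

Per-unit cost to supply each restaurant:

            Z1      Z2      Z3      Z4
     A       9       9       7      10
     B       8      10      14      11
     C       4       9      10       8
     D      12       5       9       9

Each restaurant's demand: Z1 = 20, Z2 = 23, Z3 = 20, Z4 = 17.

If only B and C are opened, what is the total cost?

Total cost: 804

Each restaurant is assigned to its cheapest site among the open ones.
{B, C}: Z1→C 4·20=80, Z2→C 9·23=207, Z3→C 10·20=200, Z4→C 8·17=136. Service 623; fixed 181; total 804.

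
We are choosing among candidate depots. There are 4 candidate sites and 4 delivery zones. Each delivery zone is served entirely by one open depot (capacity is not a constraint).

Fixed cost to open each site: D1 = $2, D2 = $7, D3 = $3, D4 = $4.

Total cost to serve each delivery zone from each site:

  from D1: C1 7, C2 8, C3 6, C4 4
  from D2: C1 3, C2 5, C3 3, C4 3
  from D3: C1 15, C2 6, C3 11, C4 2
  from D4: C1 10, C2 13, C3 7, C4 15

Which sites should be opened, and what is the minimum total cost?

For any fixed open set, each delivery zone goes to its cheapest open site; total = fixed + service.
{D2}: C1→D2 3, C2→D2 5, C3→D2 3, C4→D2 3. Service 14; fixed 7; total 21.
{D1, D2}: C1→D2 3, C2→D2 5, C3→D2 3, C4→D2 3. Service 14; fixed 9; total 23.
{D2, D3}: service 13 + fixed 10 = 23
{D1, D2, D3, D4}: C1→D2 3, C2→D2 5, C3→D2 3, C4→D3 2. Service 13; fixed 16; total 29.
(All 15 nonempty subsets were checked; D2 only is lowest.)

Open D2 only; minimum total cost 21.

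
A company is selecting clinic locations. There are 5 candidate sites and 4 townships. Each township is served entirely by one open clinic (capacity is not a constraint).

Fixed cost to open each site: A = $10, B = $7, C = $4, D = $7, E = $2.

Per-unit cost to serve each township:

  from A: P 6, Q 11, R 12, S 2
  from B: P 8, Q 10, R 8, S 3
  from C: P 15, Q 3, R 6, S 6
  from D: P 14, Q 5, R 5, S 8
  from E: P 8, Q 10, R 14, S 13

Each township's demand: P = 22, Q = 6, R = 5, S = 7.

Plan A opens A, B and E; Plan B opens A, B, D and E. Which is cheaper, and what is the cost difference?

Plan B is cheaper by 38.

Plan A: {A, B, E}: P→A 6·22=132, Q→B 10·6=60, R→B 8·5=40, S→A 2·7=14. Service 246; fixed 19; total 265.
Plan B: {A, B, D, E}: P→A 6·22=132, Q→D 5·6=30, R→D 5·5=25, S→A 2·7=14. Service 201; fixed 26; total 227.
Difference: |265 − 227| = 38.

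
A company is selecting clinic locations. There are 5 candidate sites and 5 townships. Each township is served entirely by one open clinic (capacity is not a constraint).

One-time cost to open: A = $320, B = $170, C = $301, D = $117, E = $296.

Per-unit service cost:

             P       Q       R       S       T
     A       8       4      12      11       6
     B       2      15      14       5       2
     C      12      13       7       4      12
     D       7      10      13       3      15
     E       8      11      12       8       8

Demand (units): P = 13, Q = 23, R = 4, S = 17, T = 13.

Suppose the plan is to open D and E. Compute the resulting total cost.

Total cost: 937

Each township is assigned to its cheapest site among the open ones.
{D, E}: P→D 7·13=91, Q→D 10·23=230, R→E 12·4=48, S→D 3·17=51, T→E 8·13=104. Service 524; fixed 413; total 937.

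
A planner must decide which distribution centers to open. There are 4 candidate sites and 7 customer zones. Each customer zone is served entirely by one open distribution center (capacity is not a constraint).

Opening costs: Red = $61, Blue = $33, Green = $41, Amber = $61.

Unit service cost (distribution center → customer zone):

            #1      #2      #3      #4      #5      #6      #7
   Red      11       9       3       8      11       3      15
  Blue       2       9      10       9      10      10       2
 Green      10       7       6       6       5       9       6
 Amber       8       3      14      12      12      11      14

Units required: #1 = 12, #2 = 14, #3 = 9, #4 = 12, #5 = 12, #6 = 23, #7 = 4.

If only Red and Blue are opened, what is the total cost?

Total cost: 564

Each customer zone is assigned to its cheapest site among the open ones.
{Red, Blue}: #1→Blue 2·12=24, #2→Red 9·14=126, #3→Red 3·9=27, #4→Red 8·12=96, #5→Blue 10·12=120, #6→Red 3·23=69, #7→Blue 2·4=8. Service 470; fixed 94; total 564.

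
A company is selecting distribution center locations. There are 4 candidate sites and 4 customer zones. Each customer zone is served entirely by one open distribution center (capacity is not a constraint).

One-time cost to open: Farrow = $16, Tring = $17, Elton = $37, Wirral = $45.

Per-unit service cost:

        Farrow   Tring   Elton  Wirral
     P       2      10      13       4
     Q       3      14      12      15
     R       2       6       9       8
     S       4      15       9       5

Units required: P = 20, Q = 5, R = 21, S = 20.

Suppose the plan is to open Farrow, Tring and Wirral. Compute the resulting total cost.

Total cost: 255

Each customer zone is assigned to its cheapest site among the open ones.
{Farrow, Tring, Wirral}: P→Farrow 2·20=40, Q→Farrow 3·5=15, R→Farrow 2·21=42, S→Farrow 4·20=80. Service 177; fixed 78; total 255.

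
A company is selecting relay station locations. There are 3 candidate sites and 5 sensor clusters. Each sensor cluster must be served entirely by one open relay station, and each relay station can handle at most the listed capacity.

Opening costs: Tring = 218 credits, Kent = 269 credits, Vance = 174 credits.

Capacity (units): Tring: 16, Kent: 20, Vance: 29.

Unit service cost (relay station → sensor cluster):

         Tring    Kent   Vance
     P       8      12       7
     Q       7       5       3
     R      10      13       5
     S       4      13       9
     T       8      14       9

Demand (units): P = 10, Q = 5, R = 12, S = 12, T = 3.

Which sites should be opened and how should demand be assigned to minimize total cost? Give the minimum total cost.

Minimum total cost: 609

Open {Tring, Vance}: P→Vance 7·10=70, Q→Vance 3·5=15, R→Vance 5·12=60, S→Tring 4·12=48, T→Tring 8·3=24.
Loads: Tring carries 15/16, Vance carries 27/29. Service 217; fixed 392; total 609.
Next best feasible plan costs 679.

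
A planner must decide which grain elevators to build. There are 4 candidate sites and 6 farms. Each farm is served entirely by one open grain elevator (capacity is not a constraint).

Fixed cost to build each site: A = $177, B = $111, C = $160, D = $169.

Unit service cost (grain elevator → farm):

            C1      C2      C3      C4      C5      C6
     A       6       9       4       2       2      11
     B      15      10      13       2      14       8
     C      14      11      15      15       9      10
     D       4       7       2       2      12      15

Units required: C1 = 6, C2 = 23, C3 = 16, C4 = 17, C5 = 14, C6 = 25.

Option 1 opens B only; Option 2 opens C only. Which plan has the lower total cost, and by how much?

Option 1 is cheaper by 299.

Option 1: {B}: C1→B 15·6=90, C2→B 10·23=230, C3→B 13·16=208, C4→B 2·17=34, C5→B 14·14=196, C6→B 8·25=200. Service 958; fixed 111; total 1069.
Option 2: {C}: C1→C 14·6=84, C2→C 11·23=253, C3→C 15·16=240, C4→C 15·17=255, C5→C 9·14=126, C6→C 10·25=250. Service 1208; fixed 160; total 1368.
Difference: |1069 − 1368| = 299.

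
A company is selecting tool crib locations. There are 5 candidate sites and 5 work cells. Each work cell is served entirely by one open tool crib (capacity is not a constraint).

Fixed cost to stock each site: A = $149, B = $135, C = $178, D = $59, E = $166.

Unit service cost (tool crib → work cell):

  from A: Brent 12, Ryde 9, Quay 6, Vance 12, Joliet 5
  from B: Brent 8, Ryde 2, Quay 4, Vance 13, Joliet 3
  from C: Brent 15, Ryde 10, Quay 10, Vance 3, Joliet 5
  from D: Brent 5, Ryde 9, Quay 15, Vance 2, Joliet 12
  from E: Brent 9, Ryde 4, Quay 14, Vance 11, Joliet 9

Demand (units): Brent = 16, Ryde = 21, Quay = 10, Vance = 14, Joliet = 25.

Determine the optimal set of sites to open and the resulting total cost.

Open B and D; minimum total cost 459.

For any fixed open set, each work cell goes to its cheapest open site; total = fixed + service.
{B, D}: Brent→D 5·16=80, Ryde→B 2·21=42, Quay→B 4·10=40, Vance→D 2·14=28, Joliet→B 3·25=75. Service 265; fixed 194; total 459.
{B}: service 467 + fixed 135 = 602
{A, B, D}: service 265 + fixed 343 = 608
{A, B, C, D, E}: service 265 + fixed 687 = 952
No other subset beats 459.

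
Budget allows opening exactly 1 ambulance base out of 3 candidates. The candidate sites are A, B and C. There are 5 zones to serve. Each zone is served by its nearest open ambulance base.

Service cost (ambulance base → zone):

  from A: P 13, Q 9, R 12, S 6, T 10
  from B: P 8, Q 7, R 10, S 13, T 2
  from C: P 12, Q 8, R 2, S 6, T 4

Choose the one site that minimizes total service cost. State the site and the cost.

With exactly 1 open, each zone uses its cheapest among the chosen.
{C}: P→C 12, Q→C 8, R→C 2, S→C 6, T→C 4. Service cost 32.
{B}: service cost 40
{A}: service cost 50
Among all 3 size-1 choices, {C} is lowest.

Choose C only; total service cost 32.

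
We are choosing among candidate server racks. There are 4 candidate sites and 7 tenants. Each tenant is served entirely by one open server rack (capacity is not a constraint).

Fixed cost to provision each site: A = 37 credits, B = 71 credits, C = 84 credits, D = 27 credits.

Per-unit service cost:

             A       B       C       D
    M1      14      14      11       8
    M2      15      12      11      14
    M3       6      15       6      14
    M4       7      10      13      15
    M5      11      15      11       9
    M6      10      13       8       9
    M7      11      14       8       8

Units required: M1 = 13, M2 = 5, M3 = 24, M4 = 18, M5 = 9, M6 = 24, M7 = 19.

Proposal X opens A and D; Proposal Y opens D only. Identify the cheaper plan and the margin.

Proposal X is cheaper by 299.

Proposal X: {A, D}: M1→D 8·13=104, M2→D 14·5=70, M3→A 6·24=144, M4→A 7·18=126, M5→D 9·9=81, M6→D 9·24=216, M7→D 8·19=152. Service 893; fixed 64; total 957.
Proposal Y: {D}: M1→D 8·13=104, M2→D 14·5=70, M3→D 14·24=336, M4→D 15·18=270, M5→D 9·9=81, M6→D 9·24=216, M7→D 8·19=152. Service 1229; fixed 27; total 1256.
Difference: |957 − 1256| = 299.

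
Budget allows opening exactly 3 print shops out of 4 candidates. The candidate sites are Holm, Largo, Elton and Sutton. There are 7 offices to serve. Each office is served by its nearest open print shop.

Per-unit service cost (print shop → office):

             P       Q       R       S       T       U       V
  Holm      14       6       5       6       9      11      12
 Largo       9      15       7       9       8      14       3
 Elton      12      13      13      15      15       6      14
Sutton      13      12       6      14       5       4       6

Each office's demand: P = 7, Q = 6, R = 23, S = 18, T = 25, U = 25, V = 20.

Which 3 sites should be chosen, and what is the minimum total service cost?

With exactly 3 open, each office uses its cheapest among the chosen.
{Holm, Largo, Sutton}: P→Largo 9·7=63, Q→Holm 6·6=36, R→Holm 5·23=115, S→Holm 6·18=108, T→Sutton 5·25=125, U→Sutton 4·25=100, V→Largo 3·20=60. Service cost 607.
{Holm, Elton, Sutton}: service cost 688
{Largo, Elton, Sutton}: service cost 720
Among all 4 size-3 choices, {Holm, Largo, Sutton} is lowest.

Choose Holm, Largo and Sutton; total service cost 607.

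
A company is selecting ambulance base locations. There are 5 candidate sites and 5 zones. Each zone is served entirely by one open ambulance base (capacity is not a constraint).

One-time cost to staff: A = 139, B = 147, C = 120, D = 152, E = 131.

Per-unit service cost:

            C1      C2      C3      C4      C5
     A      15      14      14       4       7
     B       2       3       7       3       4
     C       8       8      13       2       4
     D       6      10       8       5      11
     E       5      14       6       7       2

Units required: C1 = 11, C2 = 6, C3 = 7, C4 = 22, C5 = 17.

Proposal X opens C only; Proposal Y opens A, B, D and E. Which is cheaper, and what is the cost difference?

Proposal X: {C}: C1→C 8·11=88, C2→C 8·6=48, C3→C 13·7=91, C4→C 2·22=44, C5→C 4·17=68. Service 339; fixed 120; total 459.
Proposal Y: {A, B, D, E}: C1→B 2·11=22, C2→B 3·6=18, C3→E 6·7=42, C4→B 3·22=66, C5→E 2·17=34. Service 182; fixed 569; total 751.
Difference: |459 − 751| = 292.

Proposal X is cheaper by 292.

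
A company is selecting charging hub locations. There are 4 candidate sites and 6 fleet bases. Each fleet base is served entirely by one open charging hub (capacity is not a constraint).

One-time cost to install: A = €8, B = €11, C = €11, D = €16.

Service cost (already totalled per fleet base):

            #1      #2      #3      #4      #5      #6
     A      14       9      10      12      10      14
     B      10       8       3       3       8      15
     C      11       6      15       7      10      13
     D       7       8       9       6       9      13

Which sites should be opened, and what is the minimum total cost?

For any fixed open set, each fleet base goes to its cheapest open site; total = fixed + service.
{B}: #1→B 10, #2→B 8, #3→B 3, #4→B 3, #5→B 8, #6→B 15. Service 47; fixed 11; total 58.
{A, B}: #1→B 10, #2→B 8, #3→B 3, #4→B 3, #5→B 8, #6→A 14. Service 46; fixed 19; total 65.
{B, C}: #1→B 10, #2→C 6, #3→B 3, #4→B 3, #5→B 8, #6→C 13. Service 43; fixed 22; total 65.
{A, B, C, D}: service 40 + fixed 46 = 86
(All 15 nonempty subsets were checked; B only is lowest.)

Open B only; minimum total cost 58.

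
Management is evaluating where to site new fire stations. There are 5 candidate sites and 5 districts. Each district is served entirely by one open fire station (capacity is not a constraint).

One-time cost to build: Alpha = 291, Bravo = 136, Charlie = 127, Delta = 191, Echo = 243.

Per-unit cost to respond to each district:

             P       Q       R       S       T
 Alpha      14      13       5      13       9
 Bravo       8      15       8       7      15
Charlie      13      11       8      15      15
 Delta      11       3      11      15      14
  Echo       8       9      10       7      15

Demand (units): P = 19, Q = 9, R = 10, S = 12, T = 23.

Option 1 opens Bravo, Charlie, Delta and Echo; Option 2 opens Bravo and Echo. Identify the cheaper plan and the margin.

Option 1: {Bravo, Charlie, Delta, Echo}: P→Bravo 8·19=152, Q→Delta 3·9=27, R→Bravo 8·10=80, S→Bravo 7·12=84, T→Delta 14·23=322. Service 665; fixed 697; total 1362.
Option 2: {Bravo, Echo}: P→Bravo 8·19=152, Q→Echo 9·9=81, R→Bravo 8·10=80, S→Bravo 7·12=84, T→Bravo 15·23=345. Service 742; fixed 379; total 1121.
Difference: |1362 − 1121| = 241.

Option 2 is cheaper by 241.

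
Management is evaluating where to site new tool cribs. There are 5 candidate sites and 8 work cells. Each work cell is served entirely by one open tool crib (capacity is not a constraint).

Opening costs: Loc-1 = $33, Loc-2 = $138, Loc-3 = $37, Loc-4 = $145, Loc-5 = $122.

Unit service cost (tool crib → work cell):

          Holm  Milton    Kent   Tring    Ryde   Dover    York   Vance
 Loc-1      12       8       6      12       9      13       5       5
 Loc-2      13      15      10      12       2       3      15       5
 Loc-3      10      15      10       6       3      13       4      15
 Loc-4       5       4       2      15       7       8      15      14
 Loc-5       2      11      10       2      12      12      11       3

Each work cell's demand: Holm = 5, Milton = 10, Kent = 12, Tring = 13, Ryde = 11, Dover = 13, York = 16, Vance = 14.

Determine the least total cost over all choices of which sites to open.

For any fixed open set, each work cell goes to its cheapest open site; total = fixed + service.
{Loc-3, Loc-4, Loc-5}: Holm→Loc-5 2·5=10, Milton→Loc-4 4·10=40, Kent→Loc-4 2·12=24, Tring→Loc-5 2·13=26, Ryde→Loc-3 3·11=33, Dover→Loc-4 8·13=104, York→Loc-3 4·16=64, Vance→Loc-5 3·14=42. Service 343; fixed 304; total 647.
{Loc-1, Loc-3, Loc-4}: Holm→Loc-4 5·5=25, Milton→Loc-4 4·10=40, Kent→Loc-4 2·12=24, Tring→Loc-3 6·13=78, Ryde→Loc-3 3·11=33, Dover→Loc-4 8·13=104, York→Loc-3 4·16=64, Vance→Loc-1 5·14=70. Service 438; fixed 215; total 653.
{Loc-1, Loc-2, Loc-5}: service 371 + fixed 293 = 664
{Loc-1, Loc-2, Loc-3, Loc-4, Loc-5}: service 267 + fixed 475 = 742
No other subset beats 647.

Minimum total cost: 647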